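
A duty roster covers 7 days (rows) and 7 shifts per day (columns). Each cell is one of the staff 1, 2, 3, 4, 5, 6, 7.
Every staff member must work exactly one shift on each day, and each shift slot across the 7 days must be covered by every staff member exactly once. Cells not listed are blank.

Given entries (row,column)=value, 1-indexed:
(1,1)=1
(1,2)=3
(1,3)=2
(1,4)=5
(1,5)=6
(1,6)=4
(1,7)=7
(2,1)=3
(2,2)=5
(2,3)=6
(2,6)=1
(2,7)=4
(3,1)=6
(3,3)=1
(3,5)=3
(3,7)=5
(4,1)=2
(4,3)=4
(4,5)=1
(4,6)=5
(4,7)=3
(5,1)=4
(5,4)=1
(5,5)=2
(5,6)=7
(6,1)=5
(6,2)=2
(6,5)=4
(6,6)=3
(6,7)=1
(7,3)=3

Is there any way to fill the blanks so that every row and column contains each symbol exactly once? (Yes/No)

No

Day 2, shift 5: day 2 has {1, 3, 4, 5, 6} and shift 5 has {1, 2, 3, 4, 6}, so it must be 7.
Day 2, shift 4: day 2 has {1, 3, 4, 5, 6, 7} and shift 4 has {1, 5}, so it must be 2.
Day 3, shift 6: day 3 has {1, 3, 5, 6} and shift 6 has {1, 3, 4, 5, 7}, so it must be 2.
Day 5, shift 2: day 5 has {1, 2, 4, 7} and shift 2 has {2, 3, 5}, so it must be 6.
Now day 5, shift 7: day 5 together with shift 7 already contain {1, 2, 3, 4, 5, 6, 7} — every symbol — so nothing can go there. The grid has no valid completion.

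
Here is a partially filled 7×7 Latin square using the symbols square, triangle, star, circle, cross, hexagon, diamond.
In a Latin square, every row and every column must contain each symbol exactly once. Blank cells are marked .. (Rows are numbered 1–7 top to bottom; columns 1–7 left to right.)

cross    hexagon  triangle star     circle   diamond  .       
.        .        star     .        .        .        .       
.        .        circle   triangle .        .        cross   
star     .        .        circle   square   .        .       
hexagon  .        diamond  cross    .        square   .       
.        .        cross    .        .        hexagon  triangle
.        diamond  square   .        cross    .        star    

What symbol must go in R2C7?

Row 1, column 7: row 1 has {triangle, star, circle, cross, hexagon, diamond} and column 7 has {triangle, star, cross}, leaving only square.
Row 3, column 6: row 3 has {triangle, circle, cross} and column 6 has {square, hexagon, diamond}, leaving only star.
Row 3, column 2: row 3 has {triangle, star, circle, cross} and column 2 has {hexagon, diamond}, leaving only square.
Row 3, column 1: row 3 has {square, triangle, star, circle, cross} and column 1 has {star, cross, hexagon}, leaving only diamond.
Row 3, column 5: row 3 has {square, triangle, star, circle, cross, diamond} and column 5 has {square, circle, cross}, leaving only hexagon.
Row 4, column 3: row 4 has {square, star, circle} and column 3 has {square, triangle, star, circle, cross, diamond}, leaving only hexagon.
Row 4, column 7: row 4 has {square, star, circle, hexagon} and column 7 has {square, triangle, star, cross}, leaving only diamond.
Row 5, column 7: row 5 has {square, cross, hexagon, diamond} and column 7 has {square, triangle, star, cross, diamond}, leaving only circle.
Row 2 already has {star} and column 7 already has {square, triangle, star, circle, cross, diamond}, so row 2, column 7 must be hexagon.

hexagon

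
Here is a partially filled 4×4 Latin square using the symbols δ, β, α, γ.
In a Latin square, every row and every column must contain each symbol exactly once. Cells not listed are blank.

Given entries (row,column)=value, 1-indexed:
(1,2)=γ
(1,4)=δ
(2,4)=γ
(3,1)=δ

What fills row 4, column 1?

Row 4, column 1 is narrowed to {β, α, γ}.
If it were β, then row 2, column 1 would be left with no valid symbol.
If it were α, then row 2, column 1 would be left with no valid symbol.
So row 4, column 1 must be γ.

γ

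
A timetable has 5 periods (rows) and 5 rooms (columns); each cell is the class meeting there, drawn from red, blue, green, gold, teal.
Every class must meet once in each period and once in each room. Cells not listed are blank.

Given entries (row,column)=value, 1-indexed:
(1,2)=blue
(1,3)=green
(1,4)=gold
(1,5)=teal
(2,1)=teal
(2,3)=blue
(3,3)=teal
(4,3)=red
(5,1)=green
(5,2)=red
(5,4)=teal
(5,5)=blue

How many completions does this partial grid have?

Period 1, room 1: eliminating its period and room leaves {red}.
Period 2, room 2: eliminating its period and room leaves {green, gold}.
Period 2, room 4: eliminating its period and room leaves {red, green}.
Period 2, room 5: eliminating its period and room leaves {red, green, gold}.
Period 3, room 1: eliminating its period and room leaves {red, blue, gold}.
Period 3, room 2: eliminating its period and room leaves {green, gold}.
Period 3, room 4: eliminating its period and room leaves {red, blue, green}.
Period 3, room 5: eliminating its period and room leaves {red, green, gold}.
Period 4, room 1: eliminating its period and room leaves {blue, gold}.
Period 4, room 2: eliminating its period and room leaves {green, gold, teal}.
Period 4, room 4: eliminating its period and room leaves {blue, green}.
Period 4, room 5: eliminating its period and room leaves {green, gold}.
Period 5, room 3: eliminating its period and room leaves {gold}.
Enumerating the assignments across these blanks that avoid any period or room repeat gives 3 completions.

3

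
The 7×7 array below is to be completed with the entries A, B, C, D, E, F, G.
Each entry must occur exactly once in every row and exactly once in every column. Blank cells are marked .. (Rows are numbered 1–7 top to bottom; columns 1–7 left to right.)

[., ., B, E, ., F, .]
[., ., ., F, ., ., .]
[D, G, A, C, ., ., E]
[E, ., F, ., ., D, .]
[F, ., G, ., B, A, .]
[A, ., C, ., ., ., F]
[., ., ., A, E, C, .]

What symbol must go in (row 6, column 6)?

E

Row 3, column 5: row 3 has {A, C, D, E, G} and column 5 has {B, E}, leaving only F.
Row 3, column 6: row 3 has {A, C, D, E, F, G} and column 6 has {A, C, D, F}, leaving only B.
Row 5, column 4: row 5 has {A, B, F, G} and column 4 has {A, C, E, F}, leaving only D.
Row 5, column 7: row 5 has {A, B, D, F, G} and column 7 has {E, F}, leaving only C.
Row 5, column 2: row 5 has {A, B, C, D, F, G} and column 2 has {G}, leaving only E.
Row 7, column 3: row 7 has {A, C, E} and column 3 has {A, B, C, F, G}, leaving only D.
Row 2, column 3: row 2 has {F} and column 3 has {A, B, C, D, F, G}, leaving only E.
Row 2, column 6: row 2 has {E, F} and column 6 has {A, B, C, D, F}, leaving only G.
Row 6 already has {A, C, F} and column 6 already has {A, B, C, D, F, G}, so row 6, column 6 must be E.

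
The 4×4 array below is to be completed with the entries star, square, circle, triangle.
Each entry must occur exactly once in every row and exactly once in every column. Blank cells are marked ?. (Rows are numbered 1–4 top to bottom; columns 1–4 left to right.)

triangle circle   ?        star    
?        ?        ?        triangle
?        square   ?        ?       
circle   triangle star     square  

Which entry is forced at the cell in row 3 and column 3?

triangle

Row 1, column 3: row 1 has {star, circle, triangle} and column 3 has {star}, leaving only square.
Row 2, column 2: row 2 has {triangle} and column 2 has {square, circle, triangle}, leaving only star.
Row 2, column 1: row 2 has {star, triangle} and column 1 has {circle, triangle}, leaving only square.
Row 2, column 3: row 2 has {star, square, triangle} and column 3 has {star, square}, leaving only circle.
Row 3 already has {square} and column 3 already has {star, square, circle}, so row 3, column 3 must be triangle.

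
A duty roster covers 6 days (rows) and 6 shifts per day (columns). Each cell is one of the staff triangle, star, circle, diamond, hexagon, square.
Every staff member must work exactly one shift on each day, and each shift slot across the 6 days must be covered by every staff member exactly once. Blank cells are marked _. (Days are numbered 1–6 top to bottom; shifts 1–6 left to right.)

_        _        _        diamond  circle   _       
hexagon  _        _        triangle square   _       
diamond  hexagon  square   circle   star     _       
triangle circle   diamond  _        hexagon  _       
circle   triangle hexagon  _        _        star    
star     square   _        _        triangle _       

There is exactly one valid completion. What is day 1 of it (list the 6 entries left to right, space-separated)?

Day 1, shift 1: day 1 has {circle, diamond} and shift 1 has {triangle, star, circle, diamond, hexagon}, leaving only square.
Day 1, shift 2: day 1 has {circle, diamond, square} and shift 2 has {triangle, circle, hexagon, square}, leaving only star.
Day 1, shift 3: day 1 has {star, circle, diamond, square} and shift 3 has {diamond, hexagon, square}, leaving only triangle.
Day 1, shift 6: day 1 has {triangle, star, circle, diamond, square} and shift 6 has {star}, leaving only hexagon.
So day 1 reads: square star triangle diamond circle hexagon.

square star triangle diamond circle hexagon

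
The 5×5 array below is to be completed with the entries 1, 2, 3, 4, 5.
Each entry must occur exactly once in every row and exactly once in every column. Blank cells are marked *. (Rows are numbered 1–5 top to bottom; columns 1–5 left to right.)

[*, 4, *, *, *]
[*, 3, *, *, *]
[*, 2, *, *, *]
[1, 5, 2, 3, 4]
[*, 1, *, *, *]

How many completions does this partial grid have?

56

Row 1, column 1: eliminating its row and column leaves {2, 3, 5}.
Row 1, column 3: eliminating its row and column leaves {1, 3, 5}.
Row 1, column 4: eliminating its row and column leaves {1, 2, 5}.
Row 1, column 5: eliminating its row and column leaves {1, 2, 3, 5}.
Row 2, column 1: eliminating its row and column leaves {2, 4, 5}.
Row 2, column 3: eliminating its row and column leaves {1, 4, 5}.
Row 2, column 4: eliminating its row and column leaves {1, 2, 4, 5}.
Row 2, column 5: eliminating its row and column leaves {1, 2, 5}.
Row 3, column 1: eliminating its row and column leaves {3, 4, 5}.
Row 3, column 3: eliminating its row and column leaves {1, 3, 4, 5}.
Row 3, column 4: eliminating its row and column leaves {1, 4, 5}.
Row 3, column 5: eliminating its row and column leaves {1, 3, 5}.
Row 5, column 1: eliminating its row and column leaves {2, 3, 4, 5}.
Row 5, column 3: eliminating its row and column leaves {3, 4, 5}.
Row 5, column 4: eliminating its row and column leaves {2, 4, 5}.
Row 5, column 5: eliminating its row and column leaves {2, 3, 5}.
Enumerating the assignments across these blanks that avoid any row or column repeat gives 56 completions.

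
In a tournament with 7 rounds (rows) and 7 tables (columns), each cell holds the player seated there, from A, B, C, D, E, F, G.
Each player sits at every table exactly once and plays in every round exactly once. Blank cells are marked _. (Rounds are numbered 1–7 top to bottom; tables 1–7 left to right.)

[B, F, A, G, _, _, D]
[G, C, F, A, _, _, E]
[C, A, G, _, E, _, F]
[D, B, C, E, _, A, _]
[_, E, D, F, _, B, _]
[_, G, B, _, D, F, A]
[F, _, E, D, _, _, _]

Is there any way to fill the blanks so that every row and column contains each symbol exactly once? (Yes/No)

No

Round 7, table 2: round 7 together with table 2 already contain {A, B, C, D, E, F, G} — every symbol — so nothing can go there. The grid has no valid completion.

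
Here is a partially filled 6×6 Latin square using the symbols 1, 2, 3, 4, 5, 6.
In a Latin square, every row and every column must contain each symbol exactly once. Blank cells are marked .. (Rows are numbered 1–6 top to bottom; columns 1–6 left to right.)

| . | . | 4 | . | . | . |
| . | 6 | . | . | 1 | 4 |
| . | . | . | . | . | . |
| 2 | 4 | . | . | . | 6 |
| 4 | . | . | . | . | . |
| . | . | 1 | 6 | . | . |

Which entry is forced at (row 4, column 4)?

Row 4, column 4 is narrowed to {1, 3, 5}.
If it were 3, then row 4, column 5 would be left with no valid symbol.
If it were 5, then row 4, column 5 would be left with no valid symbol.
So row 4, column 4 must be 1.

1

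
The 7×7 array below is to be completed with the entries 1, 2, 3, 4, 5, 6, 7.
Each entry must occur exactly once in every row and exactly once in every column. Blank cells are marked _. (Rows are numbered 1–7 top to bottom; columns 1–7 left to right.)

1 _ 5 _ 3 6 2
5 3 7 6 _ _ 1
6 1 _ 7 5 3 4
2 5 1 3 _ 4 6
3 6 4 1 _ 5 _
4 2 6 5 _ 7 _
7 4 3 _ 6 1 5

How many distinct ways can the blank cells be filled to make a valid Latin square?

Row 1, column 2: eliminating its row and column leaves {7}.
Row 1, column 4: eliminating its row and column leaves {4}.
Row 2, column 5: eliminating its row and column leaves {2, 4}.
Row 2, column 6: eliminating its row and column leaves {2}.
Row 3, column 3: eliminating its row and column leaves {2}.
Row 4, column 5: eliminating its row and column leaves {7}.
Row 5, column 5: eliminating its row and column leaves {2, 7}.
Row 5, column 7: eliminating its row and column leaves {7}.
Row 6, column 5: eliminating its row and column leaves {1}.
Row 6, column 7: eliminating its row and column leaves {3}.
Row 7, column 4: eliminating its row and column leaves {2}.
Only one assignment across all blanks avoids any row or column repeat, giving 1 completion.

1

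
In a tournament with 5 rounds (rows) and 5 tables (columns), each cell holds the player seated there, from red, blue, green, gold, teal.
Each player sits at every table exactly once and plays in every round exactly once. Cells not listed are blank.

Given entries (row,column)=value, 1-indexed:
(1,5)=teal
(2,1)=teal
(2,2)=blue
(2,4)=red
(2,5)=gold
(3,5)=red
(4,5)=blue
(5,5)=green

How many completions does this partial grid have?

Round 1, table 1: eliminating its round and table leaves {red, blue, green, gold}.
Round 1, table 2: eliminating its round and table leaves {red, green, gold}.
Round 1, table 3: eliminating its round and table leaves {red, blue, green, gold}.
Round 1, table 4: eliminating its round and table leaves {blue, green, gold}.
Round 2, table 3: eliminating its round and table leaves {green}.
Round 3, table 1: eliminating its round and table leaves {blue, green, gold}.
Round 3, table 2: eliminating its round and table leaves {green, gold, teal}.
Round 3, table 3: eliminating its round and table leaves {blue, green, gold, teal}.
Round 3, table 4: eliminating its round and table leaves {blue, green, gold, teal}.
Round 4, table 1: eliminating its round and table leaves {red, green, gold}.
Round 4, table 2: eliminating its round and table leaves {red, green, gold, teal}.
Round 4, table 3: eliminating its round and table leaves {red, green, gold, teal}.
Round 4, table 4: eliminating its round and table leaves {green, gold, teal}.
Round 5, table 1: eliminating its round and table leaves {red, blue, gold}.
Round 5, table 2: eliminating its round and table leaves {red, gold, teal}.
Round 5, table 3: eliminating its round and table leaves {red, blue, gold, teal}.
Round 5, table 4: eliminating its round and table leaves {blue, gold, teal}.
Enumerating the assignments across these blanks that avoid any round or table repeat gives 56 completions.

56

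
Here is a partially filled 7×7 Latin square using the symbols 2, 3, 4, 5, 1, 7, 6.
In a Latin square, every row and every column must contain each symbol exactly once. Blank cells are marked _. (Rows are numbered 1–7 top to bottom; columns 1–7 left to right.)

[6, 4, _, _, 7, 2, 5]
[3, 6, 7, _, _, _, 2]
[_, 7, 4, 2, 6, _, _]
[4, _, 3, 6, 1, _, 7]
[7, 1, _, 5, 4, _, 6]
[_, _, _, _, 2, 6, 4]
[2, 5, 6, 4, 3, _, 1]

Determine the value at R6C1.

Row 1, column 3: row 1 has {2, 4, 5, 7, 6} and column 3 has {3, 4, 7, 6}, leaving only 1.
Row 1, column 4: row 1 has {2, 4, 5, 1, 7, 6} and column 4 has {2, 4, 5, 6}, leaving only 3.
Row 2, column 4: row 2 has {2, 3, 7, 6} and column 4 has {2, 3, 4, 5, 6}, leaving only 1.
Row 2, column 5: row 2 has {2, 3, 1, 7, 6} and column 5 has {2, 3, 4, 1, 7, 6}, leaving only 5.
Row 2, column 6: row 2 has {2, 3, 5, 1, 7, 6} and column 6 has {2, 6}, leaving only 4.
Row 3, column 7: row 3 has {2, 4, 7, 6} and column 7 has {2, 4, 5, 1, 7, 6}, leaving only 3.
Row 4, column 2: row 4 has {3, 4, 1, 7, 6} and column 2 has {4, 5, 1, 7, 6}, leaving only 2.
Row 4, column 6: row 4 has {2, 3, 4, 1, 7, 6} and column 6 has {2, 4, 6}, leaving only 5.
Row 3, column 6: row 3 has {2, 3, 4, 7, 6} and column 6 has {2, 4, 5, 6}, leaving only 1.
Row 3, column 1: row 3 has {2, 3, 4, 1, 7, 6} and column 1 has {2, 3, 4, 7, 6}, leaving only 5.
Row 6 already has {2, 4, 6} and column 1 already has {2, 3, 4, 5, 7, 6}, so row 6, column 1 must be 1.

1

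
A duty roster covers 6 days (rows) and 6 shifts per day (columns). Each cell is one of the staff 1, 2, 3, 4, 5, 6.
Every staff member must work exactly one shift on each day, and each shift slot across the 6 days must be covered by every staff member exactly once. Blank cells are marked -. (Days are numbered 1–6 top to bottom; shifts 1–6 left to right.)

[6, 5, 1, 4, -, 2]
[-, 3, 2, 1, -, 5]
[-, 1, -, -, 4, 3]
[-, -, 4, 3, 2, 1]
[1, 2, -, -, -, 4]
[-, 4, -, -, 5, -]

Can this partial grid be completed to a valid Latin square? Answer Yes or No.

No

Day 1, shift 5: day 1 has {1, 2, 4, 5, 6} and shift 5 has {2, 4, 5}, so it must be 3.
Day 2, shift 1: day 2 has {1, 2, 3, 5} and shift 1 has {1, 6}, so it must be 4.
Day 2, shift 5: day 2 has {1, 2, 3, 4, 5} and shift 5 has {2, 3, 4, 5}, so it must be 6.
Now day 5, shift 5: day 5 together with shift 5 already contain {1, 2, 3, 4, 5, 6} — every symbol — so nothing can go there. The grid has no valid completion.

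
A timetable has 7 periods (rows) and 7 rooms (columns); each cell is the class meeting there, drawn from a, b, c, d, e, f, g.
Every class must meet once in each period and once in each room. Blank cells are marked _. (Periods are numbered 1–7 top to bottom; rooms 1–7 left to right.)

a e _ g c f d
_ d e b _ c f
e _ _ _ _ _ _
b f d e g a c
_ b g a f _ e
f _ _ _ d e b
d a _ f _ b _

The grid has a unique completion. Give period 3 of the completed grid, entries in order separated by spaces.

Period 1, room 3: period 1 has {a, c, d, e, f, g} and room 3 has {d, e, g}, leaving only b.
Period 2, room 1: period 2 has {b, c, d, e, f} and room 1 has {a, b, d, e, f}, leaving only g.
Period 2, room 5: period 2 has {b, c, d, e, f, g} and room 5 has {c, d, f, g}, leaving only a.
Period 3, room 5: period 3 has {e} and room 5 has {a, c, d, f, g}, leaving only b.
Period 5, room 1: period 5 has {a, b, e, f, g} and room 1 has {a, b, d, e, f, g}, leaving only c.
Period 5, room 6: period 5 has {a, b, c, e, f, g} and room 6 has {a, b, c, e, f}, leaving only d.
Period 3, room 6: period 3 has {b, e} and room 6 has {a, b, c, d, e, f}, leaving only g.
Period 3, room 2: period 3 has {b, e, g} and room 2 has {a, b, d, e, f}, leaving only c.
Period 3, room 4: period 3 has {b, c, e, g} and room 4 has {a, b, e, f, g}, leaving only d.
Period 3, room 7: period 3 has {b, c, d, e, g} and room 7 has {b, c, d, e, f}, leaving only a.
Period 3, room 3: period 3 has {a, b, c, d, e, g} and room 3 has {b, d, e, g}, leaving only f.
So period 3 reads: e c f d b g a.

e c f d b g a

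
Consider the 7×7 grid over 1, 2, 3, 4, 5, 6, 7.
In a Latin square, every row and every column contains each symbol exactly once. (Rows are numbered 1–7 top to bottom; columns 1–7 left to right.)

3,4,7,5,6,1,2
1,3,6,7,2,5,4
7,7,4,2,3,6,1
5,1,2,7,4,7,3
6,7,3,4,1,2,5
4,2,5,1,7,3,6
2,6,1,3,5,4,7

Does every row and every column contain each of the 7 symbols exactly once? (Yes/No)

No

Row 3 contains 7 twice (at columns 1 and 2); row 4 is also not a permutation.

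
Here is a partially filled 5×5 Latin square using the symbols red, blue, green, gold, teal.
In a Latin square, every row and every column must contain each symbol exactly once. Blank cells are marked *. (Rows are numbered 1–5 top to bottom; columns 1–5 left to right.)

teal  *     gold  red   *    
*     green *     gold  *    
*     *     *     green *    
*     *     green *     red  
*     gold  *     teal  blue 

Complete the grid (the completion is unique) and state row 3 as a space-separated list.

Row 1, column 2: row 1 has {red, gold, teal} and column 2 has {green, gold}, leaving only blue.
Row 1, column 5: row 1 has {red, blue, gold, teal} and column 5 has {red, blue}, leaving only green.
Row 2, column 5: row 2 has {green, gold} and column 5 has {red, blue, green}, leaving only teal.
Row 3, column 5: row 3 has {green} and column 5 has {red, blue, green, teal}, leaving only gold.
Row 4, column 2: row 4 has {red, green} and column 2 has {blue, green, gold}, leaving only teal.
Row 3, column 2: row 3 has {green, gold} and column 2 has {blue, green, gold, teal}, leaving only red.
Row 3, column 1: row 3 has {red, green, gold} and column 1 has {teal}, leaving only blue.
Row 3, column 3: row 3 has {red, blue, green, gold} and column 3 has {green, gold}, leaving only teal.
So row 3 reads: blue red teal green gold.

blue red teal green gold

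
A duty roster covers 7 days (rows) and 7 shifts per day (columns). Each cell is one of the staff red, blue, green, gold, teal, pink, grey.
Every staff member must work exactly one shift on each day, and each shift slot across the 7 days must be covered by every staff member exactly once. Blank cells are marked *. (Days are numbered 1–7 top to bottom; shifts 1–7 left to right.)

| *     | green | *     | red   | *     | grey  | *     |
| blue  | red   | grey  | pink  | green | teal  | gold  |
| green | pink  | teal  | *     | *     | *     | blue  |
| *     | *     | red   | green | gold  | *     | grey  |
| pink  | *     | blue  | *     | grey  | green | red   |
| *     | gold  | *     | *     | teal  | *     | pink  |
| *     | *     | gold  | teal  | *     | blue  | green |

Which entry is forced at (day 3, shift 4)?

Day 1, shift 3: day 1 has {red, green, grey} and shift 3 has {red, blue, gold, teal, grey}, leaving only pink.
Day 1, shift 5: day 1 has {red, green, pink, grey} and shift 5 has {green, gold, teal, grey}, leaving only blue.
Day 1, shift 7: day 1 has {red, blue, green, pink, grey} and shift 7 has {red, blue, green, gold, pink, grey}, leaving only teal.
Day 1, shift 1: day 1 has {red, blue, green, teal, pink, grey} and shift 1 has {blue, green, pink}, leaving only gold.
Day 3, shift 5: day 3 has {blue, green, teal, pink} and shift 5 has {blue, green, gold, teal, grey}, leaving only red.
Day 3, shift 6: day 3 has {red, blue, green, teal, pink} and shift 6 has {blue, green, teal, grey}, leaving only gold.
Day 3 already has {red, blue, green, gold, teal, pink} and shift 4 already has {red, green, teal, pink}, so day 3, shift 4 must be grey.

grey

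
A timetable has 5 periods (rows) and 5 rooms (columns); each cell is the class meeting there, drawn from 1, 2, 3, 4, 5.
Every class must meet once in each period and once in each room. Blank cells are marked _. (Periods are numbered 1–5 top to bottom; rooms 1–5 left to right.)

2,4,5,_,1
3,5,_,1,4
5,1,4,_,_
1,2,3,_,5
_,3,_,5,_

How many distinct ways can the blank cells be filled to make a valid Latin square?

Period 1, room 4: eliminating its period and room leaves {3}.
Period 2, room 3: eliminating its period and room leaves {2}.
Period 3, room 4: eliminating its period and room leaves {2, 3}.
Period 3, room 5: eliminating its period and room leaves {2, 3}.
Period 4, room 4: eliminating its period and room leaves {4}.
Period 5, room 1: eliminating its period and room leaves {4}.
Period 5, room 3: eliminating its period and room leaves {1, 2}.
Period 5, room 5: eliminating its period and room leaves {2}.
Only one assignment across all blanks avoids any period or room repeat, giving 1 completion.

1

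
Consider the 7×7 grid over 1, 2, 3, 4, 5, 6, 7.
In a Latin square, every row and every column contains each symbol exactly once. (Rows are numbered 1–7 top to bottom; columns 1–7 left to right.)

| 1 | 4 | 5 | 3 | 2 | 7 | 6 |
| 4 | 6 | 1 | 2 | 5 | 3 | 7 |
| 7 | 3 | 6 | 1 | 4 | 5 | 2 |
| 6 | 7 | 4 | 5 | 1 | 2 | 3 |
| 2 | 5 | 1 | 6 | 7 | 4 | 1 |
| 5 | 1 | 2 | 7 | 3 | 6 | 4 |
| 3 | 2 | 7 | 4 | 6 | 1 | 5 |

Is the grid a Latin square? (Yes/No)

Column 3 contains 1 twice (at rows 2 and 5), so it is not a permutation.

No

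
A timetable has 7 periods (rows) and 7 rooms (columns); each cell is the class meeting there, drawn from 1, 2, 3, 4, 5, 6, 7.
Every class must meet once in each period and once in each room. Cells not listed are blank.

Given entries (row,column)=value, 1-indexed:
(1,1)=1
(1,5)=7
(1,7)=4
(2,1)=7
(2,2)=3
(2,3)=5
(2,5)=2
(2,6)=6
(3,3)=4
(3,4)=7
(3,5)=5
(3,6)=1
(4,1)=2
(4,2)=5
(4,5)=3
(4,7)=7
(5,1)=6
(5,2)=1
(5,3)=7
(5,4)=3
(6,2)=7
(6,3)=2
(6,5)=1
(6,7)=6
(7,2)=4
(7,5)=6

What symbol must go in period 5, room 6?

2

Period 2, room 7: period 2 has {2, 3, 5, 6, 7} and room 7 has {4, 6, 7}, leaving only 1.
Period 2, room 4: period 2 has {1, 2, 3, 5, 6, 7} and room 4 has {3, 7}, leaving only 4.
Period 3, room 1: period 3 has {1, 4, 5, 7} and room 1 has {1, 2, 6, 7}, leaving only 3.
Period 3, room 7: period 3 has {1, 3, 4, 5, 7} and room 7 has {1, 4, 6, 7}, leaving only 2.
Period 3, room 2: period 3 has {1, 2, 3, 4, 5, 7} and room 2 has {1, 3, 4, 5, 7}, leaving only 6.
Period 1, room 2: period 1 has {1, 4, 7} and room 2 has {1, 3, 4, 5, 6, 7}, leaving only 2.
Period 4, room 6: period 4 has {2, 3, 5, 7} and room 6 has {1, 6}, leaving only 4.
Period 5, room 5: period 5 has {1, 3, 6, 7} and room 5 has {1, 2, 3, 5, 6, 7}, leaving only 4.
Period 5, room 7: period 5 has {1, 3, 4, 6, 7} and room 7 has {1, 2, 4, 6, 7}, leaving only 5.
Period 5 already has {1, 3, 4, 5, 6, 7} and room 6 already has {1, 4, 6}, so period 5, room 6 must be 2.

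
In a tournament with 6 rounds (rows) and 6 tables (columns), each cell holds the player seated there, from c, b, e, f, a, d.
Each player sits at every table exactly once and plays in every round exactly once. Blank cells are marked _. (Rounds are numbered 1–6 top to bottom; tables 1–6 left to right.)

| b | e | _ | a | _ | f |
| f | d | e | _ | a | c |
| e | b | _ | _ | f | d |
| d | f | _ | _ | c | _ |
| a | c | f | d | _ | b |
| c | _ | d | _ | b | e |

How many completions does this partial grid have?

Round 1, table 3: eliminating its round and table leaves {c}.
Round 1, table 5: eliminating its round and table leaves {d}.
Round 2, table 4: eliminating its round and table leaves {b}.
Round 3, table 3: eliminating its round and table leaves {c, a}.
Round 3, table 4: eliminating its round and table leaves {c}.
Round 4, table 3: eliminating its round and table leaves {b, a}.
Round 4, table 4: eliminating its round and table leaves {b, e}.
Round 4, table 6: eliminating its round and table leaves {a}.
Round 5, table 5: eliminating its round and table leaves {e}.
Round 6, table 2: eliminating its round and table leaves {a}.
Round 6, table 4: eliminating its round and table leaves {f}.
Only one assignment across all blanks avoids any round or table repeat, giving 1 completion.

1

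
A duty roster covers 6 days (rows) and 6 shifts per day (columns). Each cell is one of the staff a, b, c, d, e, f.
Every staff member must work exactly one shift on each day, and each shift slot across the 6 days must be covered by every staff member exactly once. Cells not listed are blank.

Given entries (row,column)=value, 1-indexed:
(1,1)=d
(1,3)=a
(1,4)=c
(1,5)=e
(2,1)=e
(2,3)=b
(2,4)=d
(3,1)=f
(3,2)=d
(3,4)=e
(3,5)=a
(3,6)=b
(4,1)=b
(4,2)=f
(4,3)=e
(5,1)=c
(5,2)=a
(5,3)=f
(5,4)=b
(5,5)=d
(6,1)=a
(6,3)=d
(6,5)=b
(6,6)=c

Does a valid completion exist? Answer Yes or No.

No day or shift among the givens repeats a symbol, and propagating forced cells runs into no contradiction.
One valid completion exists (for instance, d b a c e f / e c b d f a / f d c e a b / b f e a c d / c a f b d e / a e d f b c).

Yes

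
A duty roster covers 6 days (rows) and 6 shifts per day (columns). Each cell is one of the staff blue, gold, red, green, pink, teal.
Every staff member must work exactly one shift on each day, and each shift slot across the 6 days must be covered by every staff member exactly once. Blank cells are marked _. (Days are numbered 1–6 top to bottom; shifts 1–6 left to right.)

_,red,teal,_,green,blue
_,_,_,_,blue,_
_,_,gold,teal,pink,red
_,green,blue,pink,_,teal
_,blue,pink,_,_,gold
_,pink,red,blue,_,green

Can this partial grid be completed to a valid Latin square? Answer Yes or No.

No

Day 3, shift 2: day 3 together with shift 2 already contain {blue, gold, red, green, pink, teal} — every symbol — so nothing can go there. The grid has no valid completion.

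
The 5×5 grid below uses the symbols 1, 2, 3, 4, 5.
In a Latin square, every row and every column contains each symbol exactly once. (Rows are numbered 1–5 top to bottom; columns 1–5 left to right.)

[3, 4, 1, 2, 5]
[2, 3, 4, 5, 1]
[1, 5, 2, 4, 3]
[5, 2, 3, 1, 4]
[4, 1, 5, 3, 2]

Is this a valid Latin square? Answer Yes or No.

Yes

Each row is a permutation of the 5 symbols, and so is each column.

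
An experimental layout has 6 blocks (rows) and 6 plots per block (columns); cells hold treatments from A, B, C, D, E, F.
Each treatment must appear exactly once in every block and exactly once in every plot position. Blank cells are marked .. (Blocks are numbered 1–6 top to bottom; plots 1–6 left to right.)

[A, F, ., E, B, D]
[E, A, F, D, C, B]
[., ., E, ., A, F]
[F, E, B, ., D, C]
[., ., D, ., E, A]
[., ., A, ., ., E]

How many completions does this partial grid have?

Block 1, plot 3: eliminating its block and plot leaves {C}.
Block 3, plot 1: eliminating its block and plot leaves {B, C, D}.
Block 3, plot 2: eliminating its block and plot leaves {B, C, D}.
Block 3, plot 4: eliminating its block and plot leaves {B, C}.
Block 4, plot 4: eliminating its block and plot leaves {A}.
Block 5, plot 1: eliminating its block and plot leaves {B, C}.
Block 5, plot 2: eliminating its block and plot leaves {B, C}.
Block 5, plot 4: eliminating its block and plot leaves {B, C, F}.
Block 6, plot 1: eliminating its block and plot leaves {B, C, D}.
Block 6, plot 2: eliminating its block and plot leaves {B, C, D}.
Block 6, plot 4: eliminating its block and plot leaves {B, C, F}.
Block 6, plot 5: eliminating its block and plot leaves {F}.
Enumerating the assignments across these blanks that avoid any block or plot repeat gives 4 completions.

4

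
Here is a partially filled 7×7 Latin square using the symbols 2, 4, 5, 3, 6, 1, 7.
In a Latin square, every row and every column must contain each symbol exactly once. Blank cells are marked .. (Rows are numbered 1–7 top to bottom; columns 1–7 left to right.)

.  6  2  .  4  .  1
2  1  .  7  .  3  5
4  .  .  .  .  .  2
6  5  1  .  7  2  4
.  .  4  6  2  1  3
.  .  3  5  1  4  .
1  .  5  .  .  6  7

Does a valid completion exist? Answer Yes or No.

Row 1, column 4: row 1 has {2, 4, 6, 1} and column 4 has {5, 6, 7}, so it must be 3.
Now row 4, column 4: row 4 together with column 4 already contain {2, 4, 5, 3, 6, 1, 7} — every symbol — so nothing can go there. The grid has no valid completion.

No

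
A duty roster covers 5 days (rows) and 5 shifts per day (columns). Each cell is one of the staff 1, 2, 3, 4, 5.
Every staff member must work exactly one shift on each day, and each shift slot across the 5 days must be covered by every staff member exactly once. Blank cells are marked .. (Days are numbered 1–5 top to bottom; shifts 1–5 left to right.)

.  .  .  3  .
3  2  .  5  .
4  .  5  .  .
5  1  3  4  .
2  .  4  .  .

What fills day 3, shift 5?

1

Day 1, shift 1: day 1 has {3} and shift 1 has {2, 3, 4, 5}, leaving only 1.
Day 1, shift 3: day 1 has {1, 3} and shift 3 has {3, 4, 5}, leaving only 2.
Day 2, shift 3: day 2 has {2, 3, 5} and shift 3 has {2, 3, 4, 5}, leaving only 1.
Day 2, shift 5: day 2 has {1, 2, 3, 5} and shift 5 has {}, leaving only 4.
Day 1, shift 5: day 1 has {1, 2, 3} and shift 5 has {4}, leaving only 5.
Day 1, shift 2: day 1 has {1, 2, 3, 5} and shift 2 has {1, 2}, leaving only 4.
Day 3, shift 2: day 3 has {4, 5} and shift 2 has {1, 2, 4}, leaving only 3.
Day 4, shift 5: day 4 has {1, 3, 4, 5} and shift 5 has {4, 5}, leaving only 2.
Day 3 already has {3, 4, 5} and shift 5 already has {2, 4, 5}, so day 3, shift 5 must be 1.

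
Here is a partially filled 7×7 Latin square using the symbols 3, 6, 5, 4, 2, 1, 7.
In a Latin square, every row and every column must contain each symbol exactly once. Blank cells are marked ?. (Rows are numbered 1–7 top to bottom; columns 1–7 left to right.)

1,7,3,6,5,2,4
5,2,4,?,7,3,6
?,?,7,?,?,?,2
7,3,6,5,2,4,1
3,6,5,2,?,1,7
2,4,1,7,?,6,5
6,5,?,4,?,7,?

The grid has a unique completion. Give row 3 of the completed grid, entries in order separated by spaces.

4 1 7 3 6 5 2

Row 3, column 1: row 3 has {2, 7} and column 1 has {3, 6, 5, 2, 1, 7}, leaving only 4.
Row 3, column 2: row 3 has {4, 2, 7} and column 2 has {3, 6, 5, 4, 2, 7}, leaving only 1.
Row 3, column 4: row 3 has {4, 2, 1, 7} and column 4 has {6, 5, 4, 2, 7}, leaving only 3.
Row 3, column 5: row 3 has {3, 4, 2, 1, 7} and column 5 has {5, 2, 7}, leaving only 6.
Row 3, column 6: row 3 has {3, 6, 4, 2, 1, 7} and column 6 has {3, 6, 4, 2, 1, 7}, leaving only 5.
So row 3 reads: 4 1 7 3 6 5 2.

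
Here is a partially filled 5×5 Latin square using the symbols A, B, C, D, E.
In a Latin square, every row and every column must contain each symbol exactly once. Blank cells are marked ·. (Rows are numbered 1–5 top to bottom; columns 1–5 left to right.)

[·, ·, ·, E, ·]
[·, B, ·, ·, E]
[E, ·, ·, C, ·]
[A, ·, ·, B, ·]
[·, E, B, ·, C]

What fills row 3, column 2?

A

Row 4, column 5: row 4 has {A, B} and column 5 has {C, E}, leaving only D.
Row 4, column 2: row 4 has {A, B, D} and column 2 has {B, E}, leaving only C.
Row 4, column 3: row 4 has {A, B, C, D} and column 3 has {B}, leaving only E.
Row 5, column 1: row 5 has {B, C, E} and column 1 has {A, E}, leaving only D.
Row 2, column 1: row 2 has {B, E} and column 1 has {A, D, E}, leaving only C.
Row 1, column 1: row 1 has {E} and column 1 has {A, C, D, E}, leaving only B.
Row 1, column 5: row 1 has {B, E} and column 5 has {C, D, E}, leaving only A.
Row 1, column 2: row 1 has {A, B, E} and column 2 has {B, C, E}, leaving only D.
Row 3 already has {C, E} and column 2 already has {B, C, D, E}, so row 3, column 2 must be A.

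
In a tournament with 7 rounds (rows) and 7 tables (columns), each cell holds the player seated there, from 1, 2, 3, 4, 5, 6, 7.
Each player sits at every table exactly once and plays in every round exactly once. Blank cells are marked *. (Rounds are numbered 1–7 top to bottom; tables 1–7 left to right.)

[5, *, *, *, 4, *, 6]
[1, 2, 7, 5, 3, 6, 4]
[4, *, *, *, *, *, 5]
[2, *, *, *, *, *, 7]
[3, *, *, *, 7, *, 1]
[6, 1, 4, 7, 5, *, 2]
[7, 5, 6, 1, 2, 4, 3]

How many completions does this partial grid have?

9

Round 1, table 2: eliminating its round and table leaves {3, 7}.
Round 1, table 3: eliminating its round and table leaves {1, 2, 3}.
Round 1, table 4: eliminating its round and table leaves {2, 3}.
Round 1, table 6: eliminating its round and table leaves {1, 2, 3, 7}.
Round 3, table 2: eliminating its round and table leaves {3, 6, 7}.
Round 3, table 3: eliminating its round and table leaves {1, 2, 3}.
Round 3, table 4: eliminating its round and table leaves {2, 3, 6}.
Round 3, table 5: eliminating its round and table leaves {1, 6}.
Round 3, table 6: eliminating its round and table leaves {1, 2, 3, 7}.
Round 4, table 2: eliminating its round and table leaves {3, 4, 6}.
Round 4, table 3: eliminating its round and table leaves {1, 3, 5}.
Round 4, table 4: eliminating its round and table leaves {3, 4, 6}.
Round 4, table 5: eliminating its round and table leaves {1, 6}.
Round 4, table 6: eliminating its round and table leaves {1, 3, 5}.
Round 5, table 2: eliminating its round and table leaves {4, 6}.
Round 5, table 3: eliminating its round and table leaves {2, 5}.
Round 5, table 4: eliminating its round and table leaves {2, 4, 6}.
Round 5, table 6: eliminating its round and table leaves {2, 5}.
Round 6, table 6: eliminating its round and table leaves {3}.
Enumerating the assignments across these blanks that avoid any round or table repeat gives 9 completions.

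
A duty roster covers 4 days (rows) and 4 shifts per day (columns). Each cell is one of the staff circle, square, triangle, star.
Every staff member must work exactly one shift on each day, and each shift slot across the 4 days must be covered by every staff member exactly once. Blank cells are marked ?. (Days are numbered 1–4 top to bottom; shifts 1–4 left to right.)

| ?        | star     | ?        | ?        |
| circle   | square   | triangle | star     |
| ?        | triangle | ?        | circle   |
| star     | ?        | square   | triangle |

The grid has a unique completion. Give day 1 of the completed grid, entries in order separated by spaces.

Day 1, shift 3: day 1 has {star} and shift 3 has {square, triangle}, leaving only circle.
Day 1, shift 4: day 1 has {circle, star} and shift 4 has {circle, triangle, star}, leaving only square.
Day 1, shift 1: day 1 has {circle, square, star} and shift 1 has {circle, star}, leaving only triangle.
So day 1 reads: triangle star circle square.

triangle star circle square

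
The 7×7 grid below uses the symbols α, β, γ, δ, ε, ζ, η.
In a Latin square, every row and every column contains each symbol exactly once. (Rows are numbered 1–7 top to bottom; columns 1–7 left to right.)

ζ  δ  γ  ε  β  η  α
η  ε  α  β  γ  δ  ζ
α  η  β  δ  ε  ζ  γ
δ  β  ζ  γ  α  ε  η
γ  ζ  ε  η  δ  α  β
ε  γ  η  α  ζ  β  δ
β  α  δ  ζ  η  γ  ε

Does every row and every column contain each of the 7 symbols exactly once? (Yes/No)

Each row is a permutation of the 7 symbols, and so is each column.

Yes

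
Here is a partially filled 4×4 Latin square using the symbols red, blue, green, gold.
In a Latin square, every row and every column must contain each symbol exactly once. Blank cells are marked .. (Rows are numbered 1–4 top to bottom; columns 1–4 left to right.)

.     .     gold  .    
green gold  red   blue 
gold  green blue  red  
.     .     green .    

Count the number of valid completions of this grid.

Row 1, column 1: eliminating its row and column leaves {red, blue}.
Row 1, column 2: eliminating its row and column leaves {red, blue}.
Row 1, column 4: eliminating its row and column leaves {green}.
Row 4, column 1: eliminating its row and column leaves {red, blue}.
Row 4, column 2: eliminating its row and column leaves {red, blue}.
Row 4, column 4: eliminating its row and column leaves {gold}.
Enumerating the assignments across these blanks that avoid any row or column repeat gives 2 completions.

2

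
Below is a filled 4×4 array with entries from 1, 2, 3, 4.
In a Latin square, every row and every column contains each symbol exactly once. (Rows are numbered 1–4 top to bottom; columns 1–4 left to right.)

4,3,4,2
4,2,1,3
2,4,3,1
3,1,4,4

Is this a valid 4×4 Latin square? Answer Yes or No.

Row 1 contains 4 twice (at columns 1 and 3); row 4 is also not a permutation.

No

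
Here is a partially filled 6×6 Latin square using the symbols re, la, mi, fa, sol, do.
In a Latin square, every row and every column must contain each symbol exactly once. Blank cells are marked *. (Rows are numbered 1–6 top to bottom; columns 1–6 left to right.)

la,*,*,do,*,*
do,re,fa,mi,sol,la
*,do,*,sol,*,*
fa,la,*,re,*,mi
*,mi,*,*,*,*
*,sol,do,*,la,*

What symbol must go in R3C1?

Row 1, column 2: row 1 has {la, do} and column 2 has {re, la, mi, sol, do}, leaving only fa.
Row 4, column 3: row 4 has {re, la, mi, fa} and column 3 has {fa, do}, leaving only sol.
Row 4, column 5: row 4 has {re, la, mi, fa, sol} and column 5 has {la, sol}, leaving only do.
Row 6, column 4: row 6 has {la, sol, do} and column 4 has {re, mi, sol, do}, leaving only fa.
Row 5, column 4: row 5 has {mi} and column 4 has {re, mi, fa, sol, do}, leaving only la.
Row 5, column 3: row 5 has {la, mi} and column 3 has {fa, sol, do}, leaving only re.
Row 1, column 3: row 1 has {la, fa, do} and column 3 has {re, fa, sol, do}, leaving only mi.
Row 1, column 5: row 1 has {la, mi, fa, do} and column 5 has {la, sol, do}, leaving only re.
Row 1, column 6: row 1 has {re, la, mi, fa, do} and column 6 has {la, mi}, leaving only sol.
Row 3, column 3: row 3 has {sol, do} and column 3 has {re, mi, fa, sol, do}, leaving only la.
Row 5, column 1: row 5 has {re, la, mi} and column 1 has {la, fa, do}, leaving only sol.
Row 5, column 5: row 5 has {re, la, mi, sol} and column 5 has {re, la, sol, do}, leaving only fa.
Row 3, column 5: row 3 has {la, sol, do} and column 5 has {re, la, fa, sol, do}, leaving only mi.
Row 3 already has {la, mi, sol, do} and column 1 already has {la, fa, sol, do}, so row 3, column 1 must be re.

re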